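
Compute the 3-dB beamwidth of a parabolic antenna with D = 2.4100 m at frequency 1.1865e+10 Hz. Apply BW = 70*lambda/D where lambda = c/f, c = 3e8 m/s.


lambda = c / f = 3.0000e+08 / 1.1865e+10 = 0.02528445 m
BW = 70 * 0.02528445 / 2.4100 = 0.7344 deg

0.7344 deg


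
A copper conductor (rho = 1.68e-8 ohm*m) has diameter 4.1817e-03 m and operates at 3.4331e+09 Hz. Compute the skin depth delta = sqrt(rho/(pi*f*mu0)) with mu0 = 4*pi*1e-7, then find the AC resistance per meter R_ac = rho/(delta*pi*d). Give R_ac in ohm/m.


delta = sqrt(1.68e-8 / (pi * 3.4331e+09 * 4*pi*1e-7)) = 1.113350e-06 m
R_ac = 1.68e-8 / (1.113350e-06 * pi * 4.1817e-03) = 1.149 ohm/m

1.149 ohm/m


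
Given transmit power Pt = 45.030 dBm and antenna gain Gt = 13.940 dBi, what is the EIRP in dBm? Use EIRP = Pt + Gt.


EIRP = Pt + Gt = 45.030 + 13.940 = 58.97 dBm

58.97 dBm


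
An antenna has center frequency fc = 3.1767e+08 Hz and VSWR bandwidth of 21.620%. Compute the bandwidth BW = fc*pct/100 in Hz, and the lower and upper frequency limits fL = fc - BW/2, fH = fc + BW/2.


BW = 3.1767e+08 * 21.620/100 = 6.868025e+07 Hz
fL = 3.1767e+08 - 6.868025e+07/2 = 2.833e+08 Hz
fH = 3.1767e+08 + 6.868025e+07/2 = 3.520e+08 Hz

BW=6.868e+07 Hz, fL=2.833e+08 Hz, fH=3.520e+08 Hz


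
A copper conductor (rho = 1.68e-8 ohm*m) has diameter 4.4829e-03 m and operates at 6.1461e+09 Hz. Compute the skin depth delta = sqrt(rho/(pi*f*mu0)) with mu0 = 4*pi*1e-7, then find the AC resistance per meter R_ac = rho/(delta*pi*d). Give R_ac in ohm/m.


delta = sqrt(1.68e-8 / (pi * 6.1461e+09 * 4*pi*1e-7)) = 8.320989e-07 m
R_ac = 1.68e-8 / (8.320989e-07 * pi * 4.4829e-03) = 1.434 ohm/m

1.434 ohm/m


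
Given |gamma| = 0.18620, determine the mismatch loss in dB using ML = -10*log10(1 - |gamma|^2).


ML = -10 * log10(1 - 0.18620^2) = -10 * log10(0.96532956) = 0.1532 dB

0.1532 dB


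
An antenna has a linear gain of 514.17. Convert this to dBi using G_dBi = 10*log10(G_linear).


G_dBi = 10 * log10(514.17) = 27.11 dBi

27.11 dBi


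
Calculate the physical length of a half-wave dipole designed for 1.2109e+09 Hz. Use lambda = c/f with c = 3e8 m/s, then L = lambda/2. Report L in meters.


lambda = c / f = 3.0000e+08 / 1.2109e+09 = 0.2477496 m
L = lambda / 2 = 0.2477496 / 2 = 0.1239 m

0.1239 m


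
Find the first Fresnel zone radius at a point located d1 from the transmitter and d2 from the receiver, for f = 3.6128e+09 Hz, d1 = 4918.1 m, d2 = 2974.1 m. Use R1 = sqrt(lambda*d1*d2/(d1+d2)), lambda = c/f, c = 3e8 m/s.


lambda = c / f = 3.0000e+08 / 3.6128e+09 = 0.08303809 m
R1 = sqrt(0.08303809 * 4918.1 * 2974.1 / (4918.1 + 2974.1)) = 12.41 m

12.41 m


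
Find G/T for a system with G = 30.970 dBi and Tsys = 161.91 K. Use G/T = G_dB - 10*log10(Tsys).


G/T = 30.970 - 10*log10(161.91) = 30.970 - 22.09274 = 8.877 dB/K

8.877 dB/K


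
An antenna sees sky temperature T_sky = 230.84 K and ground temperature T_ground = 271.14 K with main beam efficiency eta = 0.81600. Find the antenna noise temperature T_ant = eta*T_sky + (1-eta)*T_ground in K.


T_ant = 0.81600 * 230.84 + (1 - 0.81600) * 271.14 = 238.3 K

238.3 K


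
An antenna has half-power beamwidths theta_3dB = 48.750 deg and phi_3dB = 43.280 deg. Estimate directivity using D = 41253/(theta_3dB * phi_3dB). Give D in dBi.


D_linear = 41253 / (48.750 * 43.280) = 19.55211
D_dBi = 10 * log10(19.55211) = 12.91 dBi

12.91 dBi


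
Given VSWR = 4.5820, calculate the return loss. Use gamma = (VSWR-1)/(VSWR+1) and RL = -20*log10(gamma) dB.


gamma = (4.5820 - 1) / (4.5820 + 1) = 0.6417055
RL = -20 * log10(0.6417055) = 3.853 dB

3.853 dB


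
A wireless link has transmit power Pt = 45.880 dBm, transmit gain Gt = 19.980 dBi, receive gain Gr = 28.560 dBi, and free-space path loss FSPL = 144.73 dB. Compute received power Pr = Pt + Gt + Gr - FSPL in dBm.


Pr = 45.880 + 19.980 + 28.560 - 144.73 = -50.31 dBm

-50.31 dBm


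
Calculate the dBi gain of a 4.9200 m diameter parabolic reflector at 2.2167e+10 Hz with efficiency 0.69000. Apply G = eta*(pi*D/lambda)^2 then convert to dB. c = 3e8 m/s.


lambda = c / f = 3.0000e+08 / 2.2167e+10 = 0.01353363 m
G_linear = 0.69000 * (pi * 4.9200 / 0.01353363)^2 = 900016.4
G_dBi = 10 * log10(900016.4) = 59.54 dBi

59.54 dBi


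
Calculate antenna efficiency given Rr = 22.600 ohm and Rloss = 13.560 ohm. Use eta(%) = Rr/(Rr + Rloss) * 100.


eta = 22.600 / (22.600 + 13.560) * 100 = 62.50%

62.50%


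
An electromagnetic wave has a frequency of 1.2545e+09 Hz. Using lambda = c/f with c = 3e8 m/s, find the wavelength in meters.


lambda = c / f = 3.0000e+08 / 1.2545e+09 = 0.2391 m

0.2391 m


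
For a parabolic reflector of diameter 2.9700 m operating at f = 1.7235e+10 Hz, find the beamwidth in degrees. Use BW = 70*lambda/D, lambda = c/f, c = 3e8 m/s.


lambda = c / f = 3.0000e+08 / 1.7235e+10 = 0.01740644 m
BW = 70 * 0.01740644 / 2.9700 = 0.4103 deg

0.4103 deg


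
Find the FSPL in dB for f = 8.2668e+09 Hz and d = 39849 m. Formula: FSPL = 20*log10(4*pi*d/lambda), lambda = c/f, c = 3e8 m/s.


lambda = c / f = 3.0000e+08 / 8.2668e+09 = 0.03628974 m
FSPL = 20 * log10(4*pi*39849/0.03628974) = 142.8 dB

142.8 dB


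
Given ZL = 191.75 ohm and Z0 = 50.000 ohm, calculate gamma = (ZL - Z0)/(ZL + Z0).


gamma = (191.75 - 50.000) / (191.75 + 50.000) = 0.5863

0.5863


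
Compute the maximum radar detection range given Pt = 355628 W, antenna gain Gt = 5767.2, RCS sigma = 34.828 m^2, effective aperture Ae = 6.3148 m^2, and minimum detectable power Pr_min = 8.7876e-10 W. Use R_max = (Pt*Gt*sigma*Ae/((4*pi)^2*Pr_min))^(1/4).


R^4 = 355628*5767.2*34.828*6.3148 / ((4*pi)^2 * 8.7876e-10) = 3.250567e+18
R_max = 3.250567e+18^0.25 = 42461 m

42461 m


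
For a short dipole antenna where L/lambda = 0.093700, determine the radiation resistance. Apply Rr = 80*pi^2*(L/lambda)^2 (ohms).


Rr = 80 * pi^2 * (0.093700)^2 = 80 * 9.869604 * 8.779690e-03 = 6.932 ohm

6.932 ohm


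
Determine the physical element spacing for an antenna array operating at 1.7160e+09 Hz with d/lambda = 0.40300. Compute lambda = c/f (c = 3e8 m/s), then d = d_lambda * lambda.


lambda = c / f = 3.0000e+08 / 1.7160e+09 = 0.1748252 m
d = 0.40300 * 0.1748252 = 0.07045 m

0.07045 m


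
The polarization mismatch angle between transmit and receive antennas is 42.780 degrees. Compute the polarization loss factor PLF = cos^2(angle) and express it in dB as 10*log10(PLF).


PLF_linear = cos^2(42.780 deg) = 0.5387075
PLF_dB = 10 * log10(0.5387075) = -2.686 dB

-2.686 dB


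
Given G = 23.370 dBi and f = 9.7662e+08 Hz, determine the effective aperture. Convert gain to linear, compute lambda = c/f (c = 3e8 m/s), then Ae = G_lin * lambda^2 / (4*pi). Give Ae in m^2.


lambda = c / f = 3.0000e+08 / 9.7662e+08 = 0.3071819 m
G_linear = 10^(23.370/10) = 217.2701
Ae = G_linear * lambda^2 / (4*pi) = 217.2701 * 0.3071819^2 / (4*pi) = 1.631 m^2

1.631 m^2


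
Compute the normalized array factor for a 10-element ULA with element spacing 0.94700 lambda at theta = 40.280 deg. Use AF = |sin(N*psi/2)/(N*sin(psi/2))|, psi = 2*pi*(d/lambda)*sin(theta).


psi = 2*pi*0.94700*sin(40.280 deg) = 3.846929 rad
AF = |sin(10*3.846929/2) / (10*sin(3.846929/2))| = 0.04003

0.04003


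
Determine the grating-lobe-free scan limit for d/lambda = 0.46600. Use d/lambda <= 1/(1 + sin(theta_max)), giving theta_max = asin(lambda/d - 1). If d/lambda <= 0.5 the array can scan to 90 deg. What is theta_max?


lambda/d - 1 = 1/0.46600 - 1 = 1.145923 >= 1
d/lambda <= 0.5, so the array can scan to endfire without grating lobes: theta_max = 90 deg

90 deg


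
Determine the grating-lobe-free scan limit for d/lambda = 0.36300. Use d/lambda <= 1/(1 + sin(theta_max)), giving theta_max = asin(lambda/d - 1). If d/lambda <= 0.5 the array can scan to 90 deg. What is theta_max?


lambda/d - 1 = 1/0.36300 - 1 = 1.754821 >= 1
d/lambda <= 0.5, so the array can scan to endfire without grating lobes: theta_max = 90 deg

90 deg


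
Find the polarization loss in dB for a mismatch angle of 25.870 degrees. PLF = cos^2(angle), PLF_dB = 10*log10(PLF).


PLF_linear = cos^2(25.870 deg) = 0.8096155
PLF_dB = 10 * log10(0.8096155) = -0.9172 dB

-0.9172 dB


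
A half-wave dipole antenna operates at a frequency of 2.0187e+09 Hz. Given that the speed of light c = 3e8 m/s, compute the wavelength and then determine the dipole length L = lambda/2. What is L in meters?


lambda = c / f = 3.0000e+08 / 2.0187e+09 = 0.1486105 m
L = lambda / 2 = 0.1486105 / 2 = 0.07431 m

0.07431 m


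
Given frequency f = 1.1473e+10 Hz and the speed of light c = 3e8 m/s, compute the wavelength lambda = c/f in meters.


lambda = c / f = 3.0000e+08 / 1.1473e+10 = 0.02615 m

0.02615 m


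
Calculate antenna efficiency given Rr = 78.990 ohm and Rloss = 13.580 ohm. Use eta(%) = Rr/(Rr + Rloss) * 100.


eta = 78.990 / (78.990 + 13.580) * 100 = 85.33%

85.33%


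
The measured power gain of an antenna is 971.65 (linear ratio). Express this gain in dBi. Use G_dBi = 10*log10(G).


G_dBi = 10 * log10(971.65) = 29.88 dBi

29.88 dBi


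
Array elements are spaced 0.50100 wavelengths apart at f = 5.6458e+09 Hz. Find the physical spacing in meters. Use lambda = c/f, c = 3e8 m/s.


lambda = c / f = 3.0000e+08 / 5.6458e+09 = 0.05313685 m
d = 0.50100 * 0.05313685 = 0.02662 m

0.02662 m


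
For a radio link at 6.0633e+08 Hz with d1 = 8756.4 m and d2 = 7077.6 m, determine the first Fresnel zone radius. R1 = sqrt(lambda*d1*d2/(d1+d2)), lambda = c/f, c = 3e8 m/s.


lambda = c / f = 3.0000e+08 / 6.0633e+08 = 0.4947801 m
R1 = sqrt(0.4947801 * 8756.4 * 7077.6 / (8756.4 + 7077.6)) = 44.01 m

44.01 m


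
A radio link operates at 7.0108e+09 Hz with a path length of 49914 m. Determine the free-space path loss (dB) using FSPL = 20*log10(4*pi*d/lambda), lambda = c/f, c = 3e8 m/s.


lambda = c / f = 3.0000e+08 / 7.0108e+09 = 0.04279112 m
FSPL = 20 * log10(4*pi*49914/0.04279112) = 143.3 dB

143.3 dB


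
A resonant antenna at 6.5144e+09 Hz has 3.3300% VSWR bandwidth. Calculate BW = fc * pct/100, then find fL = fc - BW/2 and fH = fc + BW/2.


BW = 6.5144e+09 * 3.3300/100 = 2.169295e+08 Hz
fL = 6.5144e+09 - 2.169295e+08/2 = 6.406e+09 Hz
fH = 6.5144e+09 + 2.169295e+08/2 = 6.623e+09 Hz

BW=2.169e+08 Hz, fL=6.406e+09 Hz, fH=6.623e+09 Hz


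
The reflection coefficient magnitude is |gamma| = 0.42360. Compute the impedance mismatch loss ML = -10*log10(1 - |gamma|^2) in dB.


ML = -10 * log10(1 - 0.42360^2) = -10 * log10(0.82056304) = 0.8589 dB

0.8589 dB


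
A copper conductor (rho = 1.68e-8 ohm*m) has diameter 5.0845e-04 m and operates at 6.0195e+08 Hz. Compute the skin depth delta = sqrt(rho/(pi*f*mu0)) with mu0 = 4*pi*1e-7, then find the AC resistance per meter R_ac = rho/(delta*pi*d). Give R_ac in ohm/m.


delta = sqrt(1.68e-8 / (pi * 6.0195e+08 * 4*pi*1e-7)) = 2.658854e-06 m
R_ac = 1.68e-8 / (2.658854e-06 * pi * 5.0845e-04) = 3.956 ohm/m

3.956 ohm/m


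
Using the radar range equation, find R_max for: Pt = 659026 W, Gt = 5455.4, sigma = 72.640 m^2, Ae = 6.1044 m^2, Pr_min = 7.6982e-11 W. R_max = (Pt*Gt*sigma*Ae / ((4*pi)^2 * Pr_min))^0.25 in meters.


R^4 = 659026*5455.4*72.640*6.1044 / ((4*pi)^2 * 7.6982e-11) = 1.311412e+20
R_max = 1.311412e+20^0.25 = 107013 m

107013 m


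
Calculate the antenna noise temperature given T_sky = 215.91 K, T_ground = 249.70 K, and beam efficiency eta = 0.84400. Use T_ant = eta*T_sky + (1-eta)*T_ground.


T_ant = 0.84400 * 215.91 + (1 - 0.84400) * 249.70 = 221.2 K

221.2 K


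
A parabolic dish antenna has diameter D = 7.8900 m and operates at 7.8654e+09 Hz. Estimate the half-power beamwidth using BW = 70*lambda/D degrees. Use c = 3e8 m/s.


lambda = c / f = 3.0000e+08 / 7.8654e+09 = 0.03814173 m
BW = 70 * 0.03814173 / 7.8900 = 0.3384 deg

0.3384 deg


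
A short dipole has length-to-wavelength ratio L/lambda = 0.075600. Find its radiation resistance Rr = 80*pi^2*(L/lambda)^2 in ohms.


Rr = 80 * pi^2 * (0.075600)^2 = 80 * 9.869604 * 5.715360e-03 = 4.513 ohm

4.513 ohm


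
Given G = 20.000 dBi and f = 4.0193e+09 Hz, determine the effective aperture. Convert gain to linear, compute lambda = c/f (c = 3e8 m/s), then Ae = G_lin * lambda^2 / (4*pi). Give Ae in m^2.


lambda = c / f = 3.0000e+08 / 4.0193e+09 = 0.07463986 m
G_linear = 10^(20.000/10) = 100.0000
Ae = G_linear * lambda^2 / (4*pi) = 100.0000 * 0.07463986^2 / (4*pi) = 0.04433 m^2

0.04433 m^2


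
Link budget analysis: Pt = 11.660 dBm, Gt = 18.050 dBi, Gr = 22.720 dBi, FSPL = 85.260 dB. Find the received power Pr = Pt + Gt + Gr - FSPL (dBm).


Pr = 11.660 + 18.050 + 22.720 - 85.260 = -32.83 dBm

-32.83 dBm


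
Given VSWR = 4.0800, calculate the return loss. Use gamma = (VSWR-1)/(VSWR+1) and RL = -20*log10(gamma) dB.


gamma = (4.0800 - 1) / (4.0800 + 1) = 0.6062992
RL = -20 * log10(0.6062992) = 4.346 dB

4.346 dB


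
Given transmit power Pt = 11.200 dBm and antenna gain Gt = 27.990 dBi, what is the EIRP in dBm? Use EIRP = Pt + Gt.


EIRP = Pt + Gt = 11.200 + 27.990 = 39.19 dBm

39.19 dBm


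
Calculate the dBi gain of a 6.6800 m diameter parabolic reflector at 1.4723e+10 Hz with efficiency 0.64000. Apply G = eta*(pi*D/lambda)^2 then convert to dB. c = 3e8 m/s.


lambda = c / f = 3.0000e+08 / 1.4723e+10 = 0.02037628 m
G_linear = 0.64000 * (pi * 6.6800 / 0.02037628)^2 = 678864.1
G_dBi = 10 * log10(678864.1) = 58.32 dBi

58.32 dBi


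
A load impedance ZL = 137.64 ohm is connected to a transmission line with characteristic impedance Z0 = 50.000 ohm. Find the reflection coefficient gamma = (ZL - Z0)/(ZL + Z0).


gamma = (137.64 - 50.000) / (137.64 + 50.000) = 0.4671

0.4671


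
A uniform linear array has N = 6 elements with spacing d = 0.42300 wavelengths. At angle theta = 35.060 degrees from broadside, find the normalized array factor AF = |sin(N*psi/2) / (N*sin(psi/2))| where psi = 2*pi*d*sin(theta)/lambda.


psi = 2*pi*0.42300*sin(35.060 deg) = 1.526723 rad
AF = |sin(6*1.526723/2) / (6*sin(1.526723/2))| = 0.2390

0.2390


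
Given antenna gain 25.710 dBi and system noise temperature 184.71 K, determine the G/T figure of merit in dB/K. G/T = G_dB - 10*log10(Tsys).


G/T = 25.710 - 10*log10(184.71) = 25.710 - 22.66490 = 3.045 dB/K

3.045 dB/K


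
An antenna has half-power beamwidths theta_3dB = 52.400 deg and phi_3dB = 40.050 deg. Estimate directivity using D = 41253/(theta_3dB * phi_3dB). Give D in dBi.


D_linear = 41253 / (52.400 * 40.050) = 19.65720
D_dBi = 10 * log10(19.65720) = 12.94 dBi

12.94 dBi


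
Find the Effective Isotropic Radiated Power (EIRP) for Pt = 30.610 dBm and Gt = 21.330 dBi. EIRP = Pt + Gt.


EIRP = Pt + Gt = 30.610 + 21.330 = 51.94 dBm

51.94 dBm


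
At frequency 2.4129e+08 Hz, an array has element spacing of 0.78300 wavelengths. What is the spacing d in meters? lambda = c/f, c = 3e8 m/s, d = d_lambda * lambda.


lambda = c / f = 3.0000e+08 / 2.4129e+08 = 1.243317 m
d = 0.78300 * 1.243317 = 0.9735 m

0.9735 m


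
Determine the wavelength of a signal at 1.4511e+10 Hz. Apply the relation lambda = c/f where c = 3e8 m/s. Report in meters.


lambda = c / f = 3.0000e+08 / 1.4511e+10 = 0.02067 m

0.02067 m


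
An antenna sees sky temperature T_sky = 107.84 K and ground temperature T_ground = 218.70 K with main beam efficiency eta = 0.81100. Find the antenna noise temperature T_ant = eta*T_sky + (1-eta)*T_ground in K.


T_ant = 0.81100 * 107.84 + (1 - 0.81100) * 218.70 = 128.8 K

128.8 K


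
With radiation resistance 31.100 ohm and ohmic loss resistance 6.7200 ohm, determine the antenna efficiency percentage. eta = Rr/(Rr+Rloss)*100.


eta = 31.100 / (31.100 + 6.7200) * 100 = 82.23%

82.23%


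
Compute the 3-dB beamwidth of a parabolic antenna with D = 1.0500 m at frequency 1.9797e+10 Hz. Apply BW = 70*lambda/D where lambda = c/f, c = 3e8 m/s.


lambda = c / f = 3.0000e+08 / 1.9797e+10 = 0.01515381 m
BW = 70 * 0.01515381 / 1.0500 = 1.010 deg

1.010 deg


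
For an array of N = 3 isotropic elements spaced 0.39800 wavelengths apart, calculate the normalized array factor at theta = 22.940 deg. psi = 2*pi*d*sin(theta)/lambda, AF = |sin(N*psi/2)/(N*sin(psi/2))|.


psi = 2*pi*0.39800*sin(22.940 deg) = 0.9746933 rad
AF = |sin(3*0.9746933/2) / (3*sin(0.9746933/2))| = 0.7076

0.7076


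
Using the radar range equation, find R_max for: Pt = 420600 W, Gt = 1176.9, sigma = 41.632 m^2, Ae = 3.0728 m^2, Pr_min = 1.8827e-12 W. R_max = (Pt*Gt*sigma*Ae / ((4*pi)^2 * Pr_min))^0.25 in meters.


R^4 = 420600*1176.9*41.632*3.0728 / ((4*pi)^2 * 1.8827e-12) = 2.129951e+20
R_max = 2.129951e+20^0.25 = 120807 m

120807 m


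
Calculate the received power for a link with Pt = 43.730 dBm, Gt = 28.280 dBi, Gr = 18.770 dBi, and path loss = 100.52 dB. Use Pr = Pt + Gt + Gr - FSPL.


Pr = 43.730 + 28.280 + 18.770 - 100.52 = -9.74 dBm

-9.74 dBm


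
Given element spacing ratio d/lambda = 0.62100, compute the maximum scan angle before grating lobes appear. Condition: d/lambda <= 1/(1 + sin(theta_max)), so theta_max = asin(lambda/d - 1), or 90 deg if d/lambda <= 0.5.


lambda/d - 1 = 1/0.62100 - 1 = 0.6103060
theta_max = asin(0.6103060) = 37.61 deg

37.61 deg


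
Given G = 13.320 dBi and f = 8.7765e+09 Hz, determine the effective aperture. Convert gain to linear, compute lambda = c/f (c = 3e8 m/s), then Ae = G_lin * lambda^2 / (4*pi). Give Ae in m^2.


lambda = c / f = 3.0000e+08 / 8.7765e+09 = 0.03418219 m
G_linear = 10^(13.320/10) = 21.47830
Ae = G_linear * lambda^2 / (4*pi) = 21.47830 * 0.03418219^2 / (4*pi) = 1.997e-03 m^2

1.997e-03 m^2


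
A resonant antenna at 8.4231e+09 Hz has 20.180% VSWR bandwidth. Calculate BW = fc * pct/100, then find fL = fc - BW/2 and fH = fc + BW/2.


BW = 8.4231e+09 * 20.180/100 = 1.699782e+09 Hz
fL = 8.4231e+09 - 1.699782e+09/2 = 7.573e+09 Hz
fH = 8.4231e+09 + 1.699782e+09/2 = 9.273e+09 Hz

BW=1.700e+09 Hz, fL=7.573e+09 Hz, fH=9.273e+09 Hz


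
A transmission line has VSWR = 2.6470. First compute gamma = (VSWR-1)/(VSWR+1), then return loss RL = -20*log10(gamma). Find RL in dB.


gamma = (2.6470 - 1) / (2.6470 + 1) = 0.4516041
RL = -20 * log10(0.4516041) = 6.905 dB

6.905 dB


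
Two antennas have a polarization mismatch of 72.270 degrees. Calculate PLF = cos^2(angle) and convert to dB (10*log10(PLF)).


PLF_linear = cos^2(72.270 deg) = 0.09273964
PLF_dB = 10 * log10(0.09273964) = -10.33 dB

-10.33 dB


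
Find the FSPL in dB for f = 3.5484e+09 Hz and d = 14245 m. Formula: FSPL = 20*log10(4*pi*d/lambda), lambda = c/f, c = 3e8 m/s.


lambda = c / f = 3.0000e+08 / 3.5484e+09 = 0.08454515 m
FSPL = 20 * log10(4*pi*14245/0.08454515) = 126.5 dB

126.5 dB


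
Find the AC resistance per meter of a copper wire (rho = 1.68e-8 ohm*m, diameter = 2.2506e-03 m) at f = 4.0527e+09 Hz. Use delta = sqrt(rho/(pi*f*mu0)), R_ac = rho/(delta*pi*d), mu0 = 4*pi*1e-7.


delta = sqrt(1.68e-8 / (pi * 4.0527e+09 * 4*pi*1e-7)) = 1.024714e-06 m
R_ac = 1.68e-8 / (1.024714e-06 * pi * 2.2506e-03) = 2.319 ohm/m

2.319 ohm/m


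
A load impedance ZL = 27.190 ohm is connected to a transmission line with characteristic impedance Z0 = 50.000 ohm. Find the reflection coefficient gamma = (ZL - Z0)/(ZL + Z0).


gamma = (27.190 - 50.000) / (27.190 + 50.000) = -0.2955

-0.2955


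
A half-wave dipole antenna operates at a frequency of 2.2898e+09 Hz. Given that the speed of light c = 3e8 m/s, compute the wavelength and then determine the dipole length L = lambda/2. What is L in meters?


lambda = c / f = 3.0000e+08 / 2.2898e+09 = 0.1310158 m
L = lambda / 2 = 0.1310158 / 2 = 0.06551 m

0.06551 m


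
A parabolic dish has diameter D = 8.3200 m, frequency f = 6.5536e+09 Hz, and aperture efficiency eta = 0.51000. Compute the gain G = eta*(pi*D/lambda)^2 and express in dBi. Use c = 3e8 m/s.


lambda = c / f = 3.0000e+08 / 6.5536e+09 = 0.04577637 m
G_linear = 0.51000 * (pi * 8.3200 / 0.04577637)^2 = 166277.6
G_dBi = 10 * log10(166277.6) = 52.21 dBi

52.21 dBi


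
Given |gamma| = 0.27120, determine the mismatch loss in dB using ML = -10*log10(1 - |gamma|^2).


ML = -10 * log10(1 - 0.27120^2) = -10 * log10(0.92645056) = 0.3318 dB

0.3318 dB


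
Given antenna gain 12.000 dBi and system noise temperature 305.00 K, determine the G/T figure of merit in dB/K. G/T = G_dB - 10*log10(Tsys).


G/T = 12.000 - 10*log10(305.00) = 12.000 - 24.84300 = -12.84 dB/K

-12.84 dB/K


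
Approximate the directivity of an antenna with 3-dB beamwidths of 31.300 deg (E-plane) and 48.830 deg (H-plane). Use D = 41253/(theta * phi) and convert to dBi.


D_linear = 41253 / (31.300 * 48.830) = 26.99134
D_dBi = 10 * log10(26.99134) = 14.31 dBi

14.31 dBi


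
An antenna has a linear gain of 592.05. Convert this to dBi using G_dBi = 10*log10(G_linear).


G_dBi = 10 * log10(592.05) = 27.72 dBi

27.72 dBi


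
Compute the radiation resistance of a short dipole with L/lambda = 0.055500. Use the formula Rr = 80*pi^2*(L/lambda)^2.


Rr = 80 * pi^2 * (0.055500)^2 = 80 * 9.869604 * 3.080250e-03 = 2.432 ohm

2.432 ohm


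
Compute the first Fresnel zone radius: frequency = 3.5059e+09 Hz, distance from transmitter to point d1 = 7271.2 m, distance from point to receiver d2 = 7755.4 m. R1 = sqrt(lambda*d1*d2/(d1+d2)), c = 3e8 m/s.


lambda = c / f = 3.0000e+08 / 3.5059e+09 = 0.08557004 m
R1 = sqrt(0.08557004 * 7271.2 * 7755.4 / (7271.2 + 7755.4)) = 17.92 m

17.92 m


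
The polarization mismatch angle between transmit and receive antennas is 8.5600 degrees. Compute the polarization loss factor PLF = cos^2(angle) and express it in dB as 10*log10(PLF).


PLF_linear = cos^2(8.5600 deg) = 0.9778452
PLF_dB = 10 * log10(0.9778452) = -0.09730 dB

-0.09730 dB


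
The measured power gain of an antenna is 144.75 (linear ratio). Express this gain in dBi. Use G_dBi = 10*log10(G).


G_dBi = 10 * log10(144.75) = 21.61 dBi

21.61 dBi


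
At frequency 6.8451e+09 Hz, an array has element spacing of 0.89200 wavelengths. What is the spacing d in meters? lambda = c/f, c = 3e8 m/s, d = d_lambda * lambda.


lambda = c / f = 3.0000e+08 / 6.8451e+09 = 0.04382697 m
d = 0.89200 * 0.04382697 = 0.03909 m

0.03909 m


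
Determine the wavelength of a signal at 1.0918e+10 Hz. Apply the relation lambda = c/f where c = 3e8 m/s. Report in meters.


lambda = c / f = 3.0000e+08 / 1.0918e+10 = 0.02748 m

0.02748 m


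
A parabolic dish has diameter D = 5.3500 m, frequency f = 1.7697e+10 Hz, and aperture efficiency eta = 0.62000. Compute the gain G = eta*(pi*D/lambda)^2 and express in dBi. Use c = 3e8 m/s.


lambda = c / f = 3.0000e+08 / 1.7697e+10 = 0.01695203 m
G_linear = 0.62000 * (pi * 5.3500 / 0.01695203)^2 = 609474.5
G_dBi = 10 * log10(609474.5) = 57.85 dBi

57.85 dBi


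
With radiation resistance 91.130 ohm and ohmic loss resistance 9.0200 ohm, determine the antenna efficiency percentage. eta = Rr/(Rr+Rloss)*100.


eta = 91.130 / (91.130 + 9.0200) * 100 = 90.99%

90.99%


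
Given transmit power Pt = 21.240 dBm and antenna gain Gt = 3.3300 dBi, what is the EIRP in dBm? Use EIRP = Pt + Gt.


EIRP = Pt + Gt = 21.240 + 3.3300 = 24.57 dBm

24.57 dBm


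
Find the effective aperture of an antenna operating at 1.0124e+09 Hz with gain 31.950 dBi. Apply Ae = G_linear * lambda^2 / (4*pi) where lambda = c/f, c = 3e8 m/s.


lambda = c / f = 3.0000e+08 / 1.0124e+09 = 0.2963256 m
G_linear = 10^(31.950/10) = 1566.751
Ae = G_linear * lambda^2 / (4*pi) = 1566.751 * 0.2963256^2 / (4*pi) = 10.95 m^2

10.95 m^2


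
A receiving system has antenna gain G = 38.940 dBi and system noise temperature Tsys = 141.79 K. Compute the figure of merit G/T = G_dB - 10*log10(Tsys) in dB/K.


G/T = 38.940 - 10*log10(141.79) = 38.940 - 21.51646 = 17.42 dB/K

17.42 dB/K


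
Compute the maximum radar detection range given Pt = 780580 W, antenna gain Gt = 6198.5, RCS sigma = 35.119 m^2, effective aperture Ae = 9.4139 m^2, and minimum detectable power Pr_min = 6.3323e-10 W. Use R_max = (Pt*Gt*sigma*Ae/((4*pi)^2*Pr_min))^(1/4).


R^4 = 780580*6198.5*35.119*9.4139 / ((4*pi)^2 * 6.3323e-10) = 1.599685e+19
R_max = 1.599685e+19^0.25 = 63242 m

63242 m


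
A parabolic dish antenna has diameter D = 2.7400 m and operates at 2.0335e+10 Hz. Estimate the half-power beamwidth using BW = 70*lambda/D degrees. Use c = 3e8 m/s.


lambda = c / f = 3.0000e+08 / 2.0335e+10 = 0.01475289 m
BW = 70 * 0.01475289 / 2.7400 = 0.3769 deg

0.3769 deg


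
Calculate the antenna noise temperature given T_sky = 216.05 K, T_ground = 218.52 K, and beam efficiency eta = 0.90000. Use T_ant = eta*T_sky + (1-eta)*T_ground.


T_ant = 0.90000 * 216.05 + (1 - 0.90000) * 218.52 = 216.3 K

216.3 K


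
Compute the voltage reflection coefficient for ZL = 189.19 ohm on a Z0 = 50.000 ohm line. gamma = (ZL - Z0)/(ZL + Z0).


gamma = (189.19 - 50.000) / (189.19 + 50.000) = 0.5819

0.5819


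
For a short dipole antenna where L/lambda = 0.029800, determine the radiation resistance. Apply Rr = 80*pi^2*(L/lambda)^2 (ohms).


Rr = 80 * pi^2 * (0.029800)^2 = 80 * 9.869604 * 8.880400e-04 = 0.7012 ohm

0.7012 ohm


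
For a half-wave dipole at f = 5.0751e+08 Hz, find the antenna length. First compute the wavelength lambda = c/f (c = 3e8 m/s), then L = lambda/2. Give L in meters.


lambda = c / f = 3.0000e+08 / 5.0751e+08 = 0.5911214 m
L = lambda / 2 = 0.5911214 / 2 = 0.2956 m

0.2956 m


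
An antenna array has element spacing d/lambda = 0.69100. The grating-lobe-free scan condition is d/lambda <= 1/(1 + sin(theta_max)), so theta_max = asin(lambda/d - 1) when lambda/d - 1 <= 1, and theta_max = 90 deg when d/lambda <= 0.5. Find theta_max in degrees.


lambda/d - 1 = 1/0.69100 - 1 = 0.4471780
theta_max = asin(0.4471780) = 26.56 deg

26.56 deg


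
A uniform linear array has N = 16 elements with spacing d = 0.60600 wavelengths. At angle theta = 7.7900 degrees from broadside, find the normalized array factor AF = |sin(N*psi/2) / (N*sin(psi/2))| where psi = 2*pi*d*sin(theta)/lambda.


psi = 2*pi*0.60600*sin(7.7900 deg) = 0.5160936 rad
AF = |sin(16*0.5160936/2) / (16*sin(0.5160936/2))| = 0.2044

0.2044


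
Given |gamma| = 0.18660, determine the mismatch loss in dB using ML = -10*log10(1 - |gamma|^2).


ML = -10 * log10(1 - 0.18660^2) = -10 * log10(0.96518044) = 0.1539 dB

0.1539 dB


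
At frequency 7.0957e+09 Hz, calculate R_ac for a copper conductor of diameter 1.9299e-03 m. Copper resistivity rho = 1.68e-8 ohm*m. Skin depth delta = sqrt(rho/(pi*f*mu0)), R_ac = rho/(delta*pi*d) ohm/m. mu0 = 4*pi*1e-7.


delta = sqrt(1.68e-8 / (pi * 7.0957e+09 * 4*pi*1e-7)) = 7.744211e-07 m
R_ac = 1.68e-8 / (7.744211e-07 * pi * 1.9299e-03) = 3.578 ohm/m

3.578 ohm/m


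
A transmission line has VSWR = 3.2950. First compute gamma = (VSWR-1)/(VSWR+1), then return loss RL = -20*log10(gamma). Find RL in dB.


gamma = (3.2950 - 1) / (3.2950 + 1) = 0.5343423
RL = -20 * log10(0.5343423) = 5.444 dB

5.444 dB


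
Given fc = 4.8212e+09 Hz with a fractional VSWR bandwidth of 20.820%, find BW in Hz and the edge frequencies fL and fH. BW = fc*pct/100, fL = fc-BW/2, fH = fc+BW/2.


BW = 4.8212e+09 * 20.820/100 = 1.003774e+09 Hz
fL = 4.8212e+09 - 1.003774e+09/2 = 4.319e+09 Hz
fH = 4.8212e+09 + 1.003774e+09/2 = 5.323e+09 Hz

BW=1.004e+09 Hz, fL=4.319e+09 Hz, fH=5.323e+09 Hz


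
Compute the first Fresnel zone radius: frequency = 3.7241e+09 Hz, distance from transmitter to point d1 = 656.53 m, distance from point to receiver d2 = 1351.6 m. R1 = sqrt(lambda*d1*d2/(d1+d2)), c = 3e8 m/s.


lambda = c / f = 3.0000e+08 / 3.7241e+09 = 0.08055638 m
R1 = sqrt(0.08055638 * 656.53 * 1351.6 / (656.53 + 1351.6)) = 5.966 m

5.966 m


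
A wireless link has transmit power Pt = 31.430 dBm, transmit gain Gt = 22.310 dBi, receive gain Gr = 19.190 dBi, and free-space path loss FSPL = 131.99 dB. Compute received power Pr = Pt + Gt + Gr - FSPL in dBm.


Pr = 31.430 + 22.310 + 19.190 - 131.99 = -59.06 dBm

-59.06 dBm


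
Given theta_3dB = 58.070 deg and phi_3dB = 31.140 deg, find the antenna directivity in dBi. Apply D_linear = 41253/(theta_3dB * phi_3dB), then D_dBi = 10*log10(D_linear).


D_linear = 41253 / (58.070 * 31.140) = 22.81314
D_dBi = 10 * log10(22.81314) = 13.58 dBi

13.58 dBi


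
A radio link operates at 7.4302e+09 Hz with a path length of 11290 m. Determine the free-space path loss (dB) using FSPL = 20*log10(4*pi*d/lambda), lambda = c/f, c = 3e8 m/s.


lambda = c / f = 3.0000e+08 / 7.4302e+09 = 0.04037576 m
FSPL = 20 * log10(4*pi*11290/0.04037576) = 130.9 dB

130.9 dB


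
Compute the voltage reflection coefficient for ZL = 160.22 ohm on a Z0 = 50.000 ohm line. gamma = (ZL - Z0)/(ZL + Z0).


gamma = (160.22 - 50.000) / (160.22 + 50.000) = 0.5243

0.5243


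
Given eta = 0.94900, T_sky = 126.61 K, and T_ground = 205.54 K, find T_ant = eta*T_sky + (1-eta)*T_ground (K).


T_ant = 0.94900 * 126.61 + (1 - 0.94900) * 205.54 = 130.6 K

130.6 K


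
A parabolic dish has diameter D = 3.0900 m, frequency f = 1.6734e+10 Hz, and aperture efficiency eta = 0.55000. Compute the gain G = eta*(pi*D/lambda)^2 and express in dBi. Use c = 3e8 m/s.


lambda = c / f = 3.0000e+08 / 1.6734e+10 = 0.01792757 m
G_linear = 0.55000 * (pi * 3.0900 / 0.01792757)^2 = 161263.7
G_dBi = 10 * log10(161263.7) = 52.08 dBi

52.08 dBi


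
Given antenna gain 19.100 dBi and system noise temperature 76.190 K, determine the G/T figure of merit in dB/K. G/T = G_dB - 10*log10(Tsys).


G/T = 19.100 - 10*log10(76.190) = 19.100 - 18.81898 = 0.2810 dB/K

0.2810 dB/K


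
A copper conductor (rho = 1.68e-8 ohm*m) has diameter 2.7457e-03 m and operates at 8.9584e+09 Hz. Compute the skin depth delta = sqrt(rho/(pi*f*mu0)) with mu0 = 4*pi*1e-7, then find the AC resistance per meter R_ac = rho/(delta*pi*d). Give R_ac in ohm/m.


delta = sqrt(1.68e-8 / (pi * 8.9584e+09 * 4*pi*1e-7)) = 6.892227e-07 m
R_ac = 1.68e-8 / (6.892227e-07 * pi * 2.7457e-03) = 2.826 ohm/m

2.826 ohm/m


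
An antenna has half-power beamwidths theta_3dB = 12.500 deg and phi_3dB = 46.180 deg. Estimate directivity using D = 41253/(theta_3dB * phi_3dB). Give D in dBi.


D_linear = 41253 / (12.500 * 46.180) = 71.46470
D_dBi = 10 * log10(71.46470) = 18.54 dBi

18.54 dBi


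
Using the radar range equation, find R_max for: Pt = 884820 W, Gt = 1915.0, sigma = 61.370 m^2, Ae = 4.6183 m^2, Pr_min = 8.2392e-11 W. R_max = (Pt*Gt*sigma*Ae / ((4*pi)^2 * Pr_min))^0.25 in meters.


R^4 = 884820*1915.0*61.370*4.6183 / ((4*pi)^2 * 8.2392e-11) = 3.691112e+19
R_max = 3.691112e+19^0.25 = 77945 m

77945 m


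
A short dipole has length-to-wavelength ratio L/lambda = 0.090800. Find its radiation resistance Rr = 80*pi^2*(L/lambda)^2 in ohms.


Rr = 80 * pi^2 * (0.090800)^2 = 80 * 9.869604 * 8.244640e-03 = 6.510 ohm

6.510 ohm


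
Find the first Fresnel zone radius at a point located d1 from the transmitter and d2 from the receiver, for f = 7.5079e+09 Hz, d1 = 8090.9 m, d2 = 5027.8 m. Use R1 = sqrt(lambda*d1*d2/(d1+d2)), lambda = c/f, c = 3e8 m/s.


lambda = c / f = 3.0000e+08 / 7.5079e+09 = 0.03995791 m
R1 = sqrt(0.03995791 * 8090.9 * 5027.8 / (8090.9 + 5027.8)) = 11.13 m

11.13 m


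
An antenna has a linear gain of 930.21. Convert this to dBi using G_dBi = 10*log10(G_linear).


G_dBi = 10 * log10(930.21) = 29.69 dBi

29.69 dBi


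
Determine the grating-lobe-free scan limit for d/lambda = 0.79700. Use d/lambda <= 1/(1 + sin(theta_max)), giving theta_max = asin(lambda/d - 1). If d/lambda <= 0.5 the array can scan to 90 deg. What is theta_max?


lambda/d - 1 = 1/0.79700 - 1 = 0.2547051
theta_max = asin(0.2547051) = 14.76 deg

14.76 deg


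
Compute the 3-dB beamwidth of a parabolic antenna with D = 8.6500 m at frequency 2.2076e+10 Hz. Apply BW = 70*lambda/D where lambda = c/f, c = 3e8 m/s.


lambda = c / f = 3.0000e+08 / 2.2076e+10 = 0.01358942 m
BW = 70 * 0.01358942 / 8.6500 = 0.1100 deg

0.1100 deg


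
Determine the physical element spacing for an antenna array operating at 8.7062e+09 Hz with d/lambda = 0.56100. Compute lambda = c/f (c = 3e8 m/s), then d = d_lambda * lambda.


lambda = c / f = 3.0000e+08 / 8.7062e+09 = 0.03445820 m
d = 0.56100 * 0.03445820 = 0.01933 m

0.01933 m


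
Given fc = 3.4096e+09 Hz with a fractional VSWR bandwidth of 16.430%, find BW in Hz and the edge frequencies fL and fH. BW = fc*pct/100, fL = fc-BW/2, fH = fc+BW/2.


BW = 3.4096e+09 * 16.430/100 = 5.601973e+08 Hz
fL = 3.4096e+09 - 5.601973e+08/2 = 3.130e+09 Hz
fH = 3.4096e+09 + 5.601973e+08/2 = 3.690e+09 Hz

BW=5.602e+08 Hz, fL=3.130e+09 Hz, fH=3.690e+09 Hz


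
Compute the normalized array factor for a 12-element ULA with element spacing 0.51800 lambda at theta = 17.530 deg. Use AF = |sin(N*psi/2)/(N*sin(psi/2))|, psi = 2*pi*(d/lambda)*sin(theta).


psi = 2*pi*0.51800*sin(17.530 deg) = 0.9803293 rad
AF = |sin(12*0.9803293/2) / (12*sin(0.9803293/2))| = 0.06913

0.06913


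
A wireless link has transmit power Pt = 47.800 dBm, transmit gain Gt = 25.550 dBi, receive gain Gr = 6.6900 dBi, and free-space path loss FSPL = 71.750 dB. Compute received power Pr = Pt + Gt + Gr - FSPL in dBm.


Pr = 47.800 + 25.550 + 6.6900 - 71.750 = 8.29 dBm

8.29 dBm


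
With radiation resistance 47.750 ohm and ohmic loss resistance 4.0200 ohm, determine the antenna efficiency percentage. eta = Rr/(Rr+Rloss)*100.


eta = 47.750 / (47.750 + 4.0200) * 100 = 92.23%

92.23%


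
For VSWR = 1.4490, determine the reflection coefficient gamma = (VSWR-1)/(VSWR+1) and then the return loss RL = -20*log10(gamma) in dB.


gamma = (1.4490 - 1) / (1.4490 + 1) = 0.1833401
RL = -20 * log10(0.1833401) = 14.73 dB

14.73 dB


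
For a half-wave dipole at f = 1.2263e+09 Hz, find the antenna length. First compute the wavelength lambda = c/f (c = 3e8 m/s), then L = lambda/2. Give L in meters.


lambda = c / f = 3.0000e+08 / 1.2263e+09 = 0.2446383 m
L = lambda / 2 = 0.2446383 / 2 = 0.1223 m

0.1223 m


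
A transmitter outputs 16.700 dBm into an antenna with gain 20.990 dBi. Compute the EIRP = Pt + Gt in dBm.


EIRP = Pt + Gt = 16.700 + 20.990 = 37.69 dBm

37.69 dBm


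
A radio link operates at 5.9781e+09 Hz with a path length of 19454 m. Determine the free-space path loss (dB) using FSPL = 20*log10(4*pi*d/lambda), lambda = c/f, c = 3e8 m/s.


lambda = c / f = 3.0000e+08 / 5.9781e+09 = 0.05018317 m
FSPL = 20 * log10(4*pi*19454/0.05018317) = 133.8 dB

133.8 dB


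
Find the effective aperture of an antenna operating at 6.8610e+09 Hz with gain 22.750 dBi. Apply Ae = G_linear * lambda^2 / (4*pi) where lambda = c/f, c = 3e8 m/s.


lambda = c / f = 3.0000e+08 / 6.8610e+09 = 0.04372540 m
G_linear = 10^(22.750/10) = 188.3649
Ae = G_linear * lambda^2 / (4*pi) = 188.3649 * 0.04372540^2 / (4*pi) = 0.02866 m^2

0.02866 m^2


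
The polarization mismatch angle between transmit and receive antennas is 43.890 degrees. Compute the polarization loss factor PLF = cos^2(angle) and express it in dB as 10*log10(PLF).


PLF_linear = cos^2(43.890 deg) = 0.5193683
PLF_dB = 10 * log10(0.5193683) = -2.845 dB

-2.845 dB


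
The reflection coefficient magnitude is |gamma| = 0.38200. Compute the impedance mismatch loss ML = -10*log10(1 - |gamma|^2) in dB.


ML = -10 * log10(1 - 0.38200^2) = -10 * log10(0.854076) = 0.6850 dB

0.6850 dB


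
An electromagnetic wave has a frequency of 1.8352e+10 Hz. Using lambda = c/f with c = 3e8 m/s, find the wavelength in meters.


lambda = c / f = 3.0000e+08 / 1.8352e+10 = 0.01635 m

0.01635 m


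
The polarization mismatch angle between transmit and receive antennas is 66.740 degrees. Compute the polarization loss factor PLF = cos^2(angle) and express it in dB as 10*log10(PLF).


PLF_linear = cos^2(66.740 deg) = 0.1559493
PLF_dB = 10 * log10(0.1559493) = -8.070 dB

-8.070 dB


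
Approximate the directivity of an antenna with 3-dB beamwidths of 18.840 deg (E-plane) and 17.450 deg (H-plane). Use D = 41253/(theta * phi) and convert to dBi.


D_linear = 41253 / (18.840 * 17.450) = 125.4814
D_dBi = 10 * log10(125.4814) = 20.99 dBi

20.99 dBi


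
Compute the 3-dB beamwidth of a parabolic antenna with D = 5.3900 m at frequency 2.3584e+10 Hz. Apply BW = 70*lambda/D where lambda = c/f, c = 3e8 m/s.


lambda = c / f = 3.0000e+08 / 2.3584e+10 = 0.01272049 m
BW = 70 * 0.01272049 / 5.3900 = 0.1652 deg

0.1652 deg


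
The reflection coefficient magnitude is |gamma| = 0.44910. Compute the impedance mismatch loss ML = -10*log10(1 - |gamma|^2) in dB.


ML = -10 * log10(1 - 0.44910^2) = -10 * log10(0.79830919) = 0.9783 dB

0.9783 dB


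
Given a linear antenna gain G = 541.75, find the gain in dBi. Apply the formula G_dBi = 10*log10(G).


G_dBi = 10 * log10(541.75) = 27.34 dBi

27.34 dBi


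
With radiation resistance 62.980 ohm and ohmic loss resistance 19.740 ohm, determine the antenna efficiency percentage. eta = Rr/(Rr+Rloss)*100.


eta = 62.980 / (62.980 + 19.740) * 100 = 76.14%

76.14%


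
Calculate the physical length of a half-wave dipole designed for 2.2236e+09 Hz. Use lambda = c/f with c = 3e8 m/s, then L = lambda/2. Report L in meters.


lambda = c / f = 3.0000e+08 / 2.2236e+09 = 0.1349164 m
L = lambda / 2 = 0.1349164 / 2 = 0.06746 m

0.06746 m


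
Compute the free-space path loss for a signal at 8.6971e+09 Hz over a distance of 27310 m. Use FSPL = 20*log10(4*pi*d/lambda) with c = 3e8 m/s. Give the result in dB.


lambda = c / f = 3.0000e+08 / 8.6971e+09 = 0.03449426 m
FSPL = 20 * log10(4*pi*27310/0.03449426) = 140.0 dB

140.0 dB


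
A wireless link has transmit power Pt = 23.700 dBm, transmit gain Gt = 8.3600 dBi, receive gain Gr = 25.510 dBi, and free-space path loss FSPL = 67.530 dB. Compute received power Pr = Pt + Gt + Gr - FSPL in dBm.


Pr = 23.700 + 8.3600 + 25.510 - 67.530 = -9.96 dBm

-9.96 dBm


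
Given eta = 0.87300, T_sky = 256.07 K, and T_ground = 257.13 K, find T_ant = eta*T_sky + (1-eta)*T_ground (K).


T_ant = 0.87300 * 256.07 + (1 - 0.87300) * 257.13 = 256.2 K

256.2 K


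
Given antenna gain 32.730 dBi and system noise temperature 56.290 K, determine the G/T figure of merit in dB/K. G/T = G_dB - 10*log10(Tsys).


G/T = 32.730 - 10*log10(56.290) = 32.730 - 17.50431 = 15.23 dB/K

15.23 dB/K


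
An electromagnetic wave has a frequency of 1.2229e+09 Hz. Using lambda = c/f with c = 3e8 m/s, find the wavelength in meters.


lambda = c / f = 3.0000e+08 / 1.2229e+09 = 0.2453 m

0.2453 m


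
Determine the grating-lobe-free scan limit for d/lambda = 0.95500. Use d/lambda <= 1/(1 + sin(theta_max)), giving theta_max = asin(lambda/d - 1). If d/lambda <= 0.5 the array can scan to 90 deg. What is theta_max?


lambda/d - 1 = 1/0.95500 - 1 = 0.04712042
theta_max = asin(0.04712042) = 2.701 deg

2.701 deg


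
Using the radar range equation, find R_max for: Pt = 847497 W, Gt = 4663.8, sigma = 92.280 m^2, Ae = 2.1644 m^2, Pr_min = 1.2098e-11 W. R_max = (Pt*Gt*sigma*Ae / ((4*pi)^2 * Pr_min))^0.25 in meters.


R^4 = 847497*4663.8*92.280*2.1644 / ((4*pi)^2 * 1.2098e-11) = 4.132281e+20
R_max = 4.132281e+20^0.25 = 142576 m

142576 m


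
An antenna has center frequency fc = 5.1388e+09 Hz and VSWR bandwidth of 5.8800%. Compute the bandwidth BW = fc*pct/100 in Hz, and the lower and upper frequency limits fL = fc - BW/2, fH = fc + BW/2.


BW = 5.1388e+09 * 5.8800/100 = 3.021614e+08 Hz
fL = 5.1388e+09 - 3.021614e+08/2 = 4.988e+09 Hz
fH = 5.1388e+09 + 3.021614e+08/2 = 5.290e+09 Hz

BW=3.022e+08 Hz, fL=4.988e+09 Hz, fH=5.290e+09 Hz


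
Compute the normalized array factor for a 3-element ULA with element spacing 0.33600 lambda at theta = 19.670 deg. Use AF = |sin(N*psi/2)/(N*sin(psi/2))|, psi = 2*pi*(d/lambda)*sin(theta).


psi = 2*pi*0.33600*sin(19.670 deg) = 0.7106179 rad
AF = |sin(3*0.7106179/2) / (3*sin(0.7106179/2))| = 0.8386

0.8386


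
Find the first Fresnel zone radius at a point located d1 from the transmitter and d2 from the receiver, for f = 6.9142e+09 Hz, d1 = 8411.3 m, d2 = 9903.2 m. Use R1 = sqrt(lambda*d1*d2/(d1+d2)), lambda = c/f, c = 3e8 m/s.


lambda = c / f = 3.0000e+08 / 6.9142e+09 = 0.04338897 m
R1 = sqrt(0.04338897 * 8411.3 * 9903.2 / (8411.3 + 9903.2)) = 14.05 m

14.05 m
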